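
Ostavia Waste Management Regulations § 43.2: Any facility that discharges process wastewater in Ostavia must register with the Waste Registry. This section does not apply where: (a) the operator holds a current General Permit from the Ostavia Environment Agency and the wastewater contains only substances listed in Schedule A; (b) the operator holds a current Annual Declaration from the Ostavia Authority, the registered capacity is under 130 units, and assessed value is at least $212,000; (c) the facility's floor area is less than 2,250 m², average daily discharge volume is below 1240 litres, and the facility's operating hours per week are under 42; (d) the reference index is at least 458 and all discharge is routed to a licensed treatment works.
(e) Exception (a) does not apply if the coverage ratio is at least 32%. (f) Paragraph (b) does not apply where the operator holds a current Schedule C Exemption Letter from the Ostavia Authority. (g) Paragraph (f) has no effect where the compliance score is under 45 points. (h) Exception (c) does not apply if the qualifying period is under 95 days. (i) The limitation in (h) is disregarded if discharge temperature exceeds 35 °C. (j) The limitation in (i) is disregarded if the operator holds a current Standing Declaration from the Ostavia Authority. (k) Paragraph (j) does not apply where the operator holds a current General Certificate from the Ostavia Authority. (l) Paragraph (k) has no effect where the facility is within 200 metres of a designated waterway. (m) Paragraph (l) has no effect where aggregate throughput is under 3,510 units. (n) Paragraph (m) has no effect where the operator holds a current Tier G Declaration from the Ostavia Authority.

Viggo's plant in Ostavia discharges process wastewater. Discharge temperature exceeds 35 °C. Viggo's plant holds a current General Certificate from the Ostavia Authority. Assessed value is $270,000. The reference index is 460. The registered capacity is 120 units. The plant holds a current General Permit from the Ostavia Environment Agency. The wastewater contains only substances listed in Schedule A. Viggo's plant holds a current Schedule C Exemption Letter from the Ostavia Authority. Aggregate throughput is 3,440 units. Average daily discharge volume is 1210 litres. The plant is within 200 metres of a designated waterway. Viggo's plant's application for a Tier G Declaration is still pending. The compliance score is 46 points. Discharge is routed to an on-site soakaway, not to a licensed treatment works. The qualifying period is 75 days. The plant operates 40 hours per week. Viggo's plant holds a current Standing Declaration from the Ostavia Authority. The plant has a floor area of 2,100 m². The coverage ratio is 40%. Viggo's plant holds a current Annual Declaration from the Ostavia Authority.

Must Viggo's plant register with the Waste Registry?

No — exception (c) applies; Viggo's plant is not required to register with the Waste Registry.

Exception (a)'s conditions are all satisfied: a current General Permit is held; the wastewater is Schedule-A-only. Turning to paragraph (e): (e) applies — the coverage ratio is 40%, meeting the 32% threshold. (a) is therefore removed.
Exception (b)'s conditions are all satisfied: a current Annual Declaration is held; the registered capacity is 120 units, under the 130 units limit; assessed value is $270,000, meeting the $212,000 threshold. But: (f) operates against (b): a current Schedule C Exemption Letter is held. (g), which would lift (f), does not operate here — the compliance score is 46 points, not under 45 points. So (b) is unavailable.
Exception (c) is satisfied on its face — the facility's floor area is 2,100 m², less than the 2,250 m² limit; average daily discharge volume is 1210 litres, below the 1240 litres limit; the facility's operating hours per week are 40, under the 42 limit. As to paragraphs (h)–(n): (h) would limit (c) — the qualifying period is 75 days, under the 95 days limit — but (i) sets (h) aside: (i) operates against (h): discharge temperature exceeds 35 °C. (j) would limit (i) — a current Standing Declaration is held — but (k) sets (j) aside: (k) is triggered — a current General Certificate is held. (l) is engaged (the plant is within 200 m of a designated waterway), but is set aside by (m): (m) is triggered — aggregate throughput is 3,440 units, under the 3,510 units limit. (n) is not triggered (the Tier G Declaration is not current), so (m) stands. Exception (c) stands.
Exception (d) requires that all discharge is routed to a licensed treatment works; but discharge is not routed to a licensed treatment works, so (d) is unavailable.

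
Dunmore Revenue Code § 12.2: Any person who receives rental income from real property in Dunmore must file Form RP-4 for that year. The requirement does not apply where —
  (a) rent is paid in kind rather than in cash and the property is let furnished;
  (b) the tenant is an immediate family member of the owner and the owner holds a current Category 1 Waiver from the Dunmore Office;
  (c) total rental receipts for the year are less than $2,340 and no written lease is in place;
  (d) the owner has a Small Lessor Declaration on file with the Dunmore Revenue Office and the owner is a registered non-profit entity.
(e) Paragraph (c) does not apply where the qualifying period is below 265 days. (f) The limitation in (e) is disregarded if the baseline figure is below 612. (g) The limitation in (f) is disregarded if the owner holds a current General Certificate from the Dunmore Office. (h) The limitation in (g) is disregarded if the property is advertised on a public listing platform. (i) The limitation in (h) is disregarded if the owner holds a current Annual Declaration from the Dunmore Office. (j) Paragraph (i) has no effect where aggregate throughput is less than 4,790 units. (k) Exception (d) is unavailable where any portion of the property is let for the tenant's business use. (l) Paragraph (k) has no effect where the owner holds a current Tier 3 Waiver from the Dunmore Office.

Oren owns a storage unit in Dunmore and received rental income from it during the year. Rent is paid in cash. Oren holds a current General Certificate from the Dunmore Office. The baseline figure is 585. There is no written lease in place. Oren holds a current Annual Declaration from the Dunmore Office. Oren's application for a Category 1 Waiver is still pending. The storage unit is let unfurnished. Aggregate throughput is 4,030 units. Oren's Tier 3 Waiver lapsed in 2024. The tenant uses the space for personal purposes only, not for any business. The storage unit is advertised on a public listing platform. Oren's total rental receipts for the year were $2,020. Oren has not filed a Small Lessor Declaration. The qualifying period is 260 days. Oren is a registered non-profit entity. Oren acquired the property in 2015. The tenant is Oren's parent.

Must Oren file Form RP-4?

No — exception (c) applies; Oren is not required to file Form RP-4.

Exception (a) fails — rent is paid in cash.
Exception (b) requires that the owner holds a current Category 1 Waiver from the Dunmore Office; but there is no Category 1 Waiver in force, so (b) is unavailable.
Exception (c): total rental receipts for the year are $2,020, less than the $2,340 limit; there is no written lease — every condition holds. Considering the limiting provisions: (e) is engaged (the qualifying period is 260 days, below the 265 days limit), but is overridden by (f): (f) operates against (e): the baseline figure is 585, below the 612 limit. (g) would limit (f) — a current General Certificate is held — but (h) sets (g) aside: (h) is triggered — the property is publicly advertised. (i) would limit (h) — a current Annual Declaration is held — but (j) sets (i) aside: (j) operates against (i): aggregate throughput is 4,030 units, less than the 4,790 units limit. (c) remains available.
Exception (d) requires that the owner has a Small Lessor Declaration on file with the Dunmore Revenue Office; but no Small Lessor Declaration is on file, so (d) is unavailable.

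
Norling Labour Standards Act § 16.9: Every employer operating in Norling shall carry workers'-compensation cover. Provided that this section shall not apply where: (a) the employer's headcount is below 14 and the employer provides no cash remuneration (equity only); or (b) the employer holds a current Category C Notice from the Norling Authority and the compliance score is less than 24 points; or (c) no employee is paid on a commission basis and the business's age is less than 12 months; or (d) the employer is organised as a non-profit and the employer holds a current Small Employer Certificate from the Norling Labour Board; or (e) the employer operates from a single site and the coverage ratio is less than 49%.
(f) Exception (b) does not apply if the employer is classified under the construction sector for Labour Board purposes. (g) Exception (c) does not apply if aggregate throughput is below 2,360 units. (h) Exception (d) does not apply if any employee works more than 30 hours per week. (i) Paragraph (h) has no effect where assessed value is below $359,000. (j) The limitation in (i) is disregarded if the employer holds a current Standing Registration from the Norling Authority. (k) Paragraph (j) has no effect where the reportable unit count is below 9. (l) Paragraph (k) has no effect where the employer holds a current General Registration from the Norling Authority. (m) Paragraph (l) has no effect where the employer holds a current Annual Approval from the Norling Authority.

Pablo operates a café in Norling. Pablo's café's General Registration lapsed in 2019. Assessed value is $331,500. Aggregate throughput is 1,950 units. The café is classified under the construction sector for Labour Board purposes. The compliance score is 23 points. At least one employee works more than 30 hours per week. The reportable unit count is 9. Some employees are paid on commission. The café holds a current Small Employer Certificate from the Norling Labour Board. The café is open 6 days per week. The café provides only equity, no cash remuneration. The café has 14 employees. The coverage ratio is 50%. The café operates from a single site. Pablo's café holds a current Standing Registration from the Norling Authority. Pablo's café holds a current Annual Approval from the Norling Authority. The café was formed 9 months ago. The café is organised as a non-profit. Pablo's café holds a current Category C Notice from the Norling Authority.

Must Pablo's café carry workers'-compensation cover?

Exception (a) fails — the employer's headcount is 14, not below 14.
Exception (b) is satisfied on its face — a current Category C Notice is held; the compliance score is 23 points, less than the 24 points limit. However, paragraph (f) must be considered: (f) operates against (b): the café is classified under the construction sector. So (b) is unavailable.
Exception (c) does not apply: some employees are paid on commission.
Exception (d): the employer is a non-profit; a current Small Employer Certificate is held — every condition holds. But: (h) operates — at least one employee exceeds 30 hours/week. (i) would limit (h) — assessed value is $331,500, below the $359,000 limit — but (j) sets (i) aside: (j) operates against (i): a current Standing Registration is held. (k), which would lift (j), is not engaged — the reportable unit count is 9, not below 9. Exception (d) does not apply.
Exception (e) does not apply: the coverage ratio is 50%, not less than 49%.
No exception applies. The general rule governs.

Yes — Pablo's café must carry workers'-compensation cover.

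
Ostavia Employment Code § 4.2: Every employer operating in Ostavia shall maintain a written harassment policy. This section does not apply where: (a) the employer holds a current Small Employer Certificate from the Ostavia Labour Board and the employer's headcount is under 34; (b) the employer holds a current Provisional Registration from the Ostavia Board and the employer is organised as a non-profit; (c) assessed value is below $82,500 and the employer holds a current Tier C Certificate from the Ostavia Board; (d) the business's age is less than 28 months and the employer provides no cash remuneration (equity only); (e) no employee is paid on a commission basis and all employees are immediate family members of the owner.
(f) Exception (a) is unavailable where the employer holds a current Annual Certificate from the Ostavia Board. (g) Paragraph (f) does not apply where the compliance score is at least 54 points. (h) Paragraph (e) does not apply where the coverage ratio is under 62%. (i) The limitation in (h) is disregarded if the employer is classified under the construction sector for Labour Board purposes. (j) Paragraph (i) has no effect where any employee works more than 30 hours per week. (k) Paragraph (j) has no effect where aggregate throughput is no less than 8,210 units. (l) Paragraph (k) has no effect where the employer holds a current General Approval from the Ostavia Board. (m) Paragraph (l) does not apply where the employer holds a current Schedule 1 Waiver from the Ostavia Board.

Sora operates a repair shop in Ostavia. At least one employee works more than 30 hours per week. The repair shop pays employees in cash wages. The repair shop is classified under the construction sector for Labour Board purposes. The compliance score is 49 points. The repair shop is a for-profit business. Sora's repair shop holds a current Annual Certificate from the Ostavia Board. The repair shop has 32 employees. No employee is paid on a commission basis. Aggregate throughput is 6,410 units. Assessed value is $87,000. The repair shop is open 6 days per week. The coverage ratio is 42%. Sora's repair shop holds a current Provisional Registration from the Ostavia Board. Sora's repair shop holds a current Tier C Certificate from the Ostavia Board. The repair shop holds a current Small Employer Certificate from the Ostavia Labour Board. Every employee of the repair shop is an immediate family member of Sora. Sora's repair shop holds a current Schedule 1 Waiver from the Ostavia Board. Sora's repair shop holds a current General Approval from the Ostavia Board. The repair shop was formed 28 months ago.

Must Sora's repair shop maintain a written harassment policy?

All of (a)'s requirements are met (a current Small Employer Certificate is held; the employer's headcount is 32, under the 34 limit). But: (f) is engaged — a current Annual Certificate is held. (g), which would lift (f), is not triggered — the compliance score is 49 points, short of 54 points. (a) is therefore removed.
Exception (b) fails — the employer is for-profit.
Exception (c) fails — assessed value is $87,000, not below $82,500.
Exception (d) does not apply: the business's age is 28 months, not less than 28 months.
Exception (e): no employee is paid on commission; every employee is an immediate family member — every condition holds. But applying paragraphs (h)–(m): (h) is triggered — the coverage ratio is 42%, under the 62% limit. (i) would limit (h) — the repair shop is classified under the construction sector — but (j) sets (i) aside: (j) applies — at least one employee exceeds 30 hours/week. (k) is not engaged (aggregate throughput is 6,410 units, short of 8,210 units), so (j) stands. So (e) is unavailable.
Every exception is unavailable, so the rule governs.

Yes — Sora's repair shop must maintain a written harassment policy.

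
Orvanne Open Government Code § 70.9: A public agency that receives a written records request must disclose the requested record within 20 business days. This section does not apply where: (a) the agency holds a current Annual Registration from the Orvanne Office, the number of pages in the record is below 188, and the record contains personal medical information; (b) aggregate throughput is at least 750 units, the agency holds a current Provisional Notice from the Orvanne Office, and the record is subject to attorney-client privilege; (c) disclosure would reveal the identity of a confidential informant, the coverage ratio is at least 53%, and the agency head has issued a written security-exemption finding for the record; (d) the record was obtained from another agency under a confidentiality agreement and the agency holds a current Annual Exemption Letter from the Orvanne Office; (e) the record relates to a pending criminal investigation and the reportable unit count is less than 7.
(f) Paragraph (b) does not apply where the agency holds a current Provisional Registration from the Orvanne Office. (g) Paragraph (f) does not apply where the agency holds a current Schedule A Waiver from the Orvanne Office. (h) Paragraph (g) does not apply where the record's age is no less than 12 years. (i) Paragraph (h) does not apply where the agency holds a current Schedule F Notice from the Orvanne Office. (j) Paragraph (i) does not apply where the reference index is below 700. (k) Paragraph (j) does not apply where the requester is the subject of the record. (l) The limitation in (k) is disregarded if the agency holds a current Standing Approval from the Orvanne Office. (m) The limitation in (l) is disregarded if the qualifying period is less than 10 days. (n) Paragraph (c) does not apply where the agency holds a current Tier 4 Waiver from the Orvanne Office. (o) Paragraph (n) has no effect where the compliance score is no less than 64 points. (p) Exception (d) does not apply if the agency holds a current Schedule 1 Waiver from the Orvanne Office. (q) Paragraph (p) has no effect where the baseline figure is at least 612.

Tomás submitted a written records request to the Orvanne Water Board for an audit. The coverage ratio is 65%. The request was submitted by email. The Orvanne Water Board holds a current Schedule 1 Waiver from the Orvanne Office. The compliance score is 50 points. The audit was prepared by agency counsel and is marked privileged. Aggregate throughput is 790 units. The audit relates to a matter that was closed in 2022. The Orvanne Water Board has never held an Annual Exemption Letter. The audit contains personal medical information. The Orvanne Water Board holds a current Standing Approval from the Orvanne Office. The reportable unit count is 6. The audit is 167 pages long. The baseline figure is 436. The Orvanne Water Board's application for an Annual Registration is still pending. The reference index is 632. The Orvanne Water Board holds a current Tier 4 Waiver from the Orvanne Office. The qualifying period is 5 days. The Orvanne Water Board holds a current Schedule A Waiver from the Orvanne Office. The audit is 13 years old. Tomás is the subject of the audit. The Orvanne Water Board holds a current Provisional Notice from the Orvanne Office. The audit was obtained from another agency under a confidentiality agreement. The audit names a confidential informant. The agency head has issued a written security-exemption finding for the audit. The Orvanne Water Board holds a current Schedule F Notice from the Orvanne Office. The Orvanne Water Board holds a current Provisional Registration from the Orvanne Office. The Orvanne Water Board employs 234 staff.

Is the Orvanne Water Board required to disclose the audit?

No — exception (b) applies; the Orvanne Water Board is not required to disclose the audit.

Exception (a) requires that the agency holds a current Annual Registration from the Orvanne Office; but no current Annual Registration is held, so (a) is unavailable.
Exception (b): aggregate throughput is 790 units, meeting the 750 units threshold; a current Provisional Notice is held; the audit is privileged — every condition holds. Applying paragraphs (f)–(m): (f) would limit (b) — a current Provisional Registration is held — but (g) sets (f) aside: (g) applies — a current Schedule A Waiver is held. (h) applies (the record's age is 13 years, meeting the 12 years threshold), but is itself disapplied by (i): (i) operates against (h): a current Schedule F Notice is held. (j) would limit (i) — the reference index is 632, below the 700 limit — but (k) sets (j) aside: (k) operates — Tomás is the subject of the audit. (l) operates (a current Standing Approval is held), but is itself disapplied by (m): (m) operates against (l): the qualifying period is 5 days, less than the 10 days limit. So (b) applies.
All of (c)'s requirements are met (the audit names a confidential informant; the coverage ratio is 65%, meeting the 53% threshold; a written security-exemption finding has been issued). However, paragraphs (n)–(o) must be considered: (n) applies — a current Tier 4 Waiver is held. (o) is not engaged (the compliance score is 50 points, short of 64 points), so (n) stands. So (c) is unavailable.
Exception (d) does not apply: no current Annual Exemption Letter is held.
Exception (e) fails — the audit relates to a closed matter.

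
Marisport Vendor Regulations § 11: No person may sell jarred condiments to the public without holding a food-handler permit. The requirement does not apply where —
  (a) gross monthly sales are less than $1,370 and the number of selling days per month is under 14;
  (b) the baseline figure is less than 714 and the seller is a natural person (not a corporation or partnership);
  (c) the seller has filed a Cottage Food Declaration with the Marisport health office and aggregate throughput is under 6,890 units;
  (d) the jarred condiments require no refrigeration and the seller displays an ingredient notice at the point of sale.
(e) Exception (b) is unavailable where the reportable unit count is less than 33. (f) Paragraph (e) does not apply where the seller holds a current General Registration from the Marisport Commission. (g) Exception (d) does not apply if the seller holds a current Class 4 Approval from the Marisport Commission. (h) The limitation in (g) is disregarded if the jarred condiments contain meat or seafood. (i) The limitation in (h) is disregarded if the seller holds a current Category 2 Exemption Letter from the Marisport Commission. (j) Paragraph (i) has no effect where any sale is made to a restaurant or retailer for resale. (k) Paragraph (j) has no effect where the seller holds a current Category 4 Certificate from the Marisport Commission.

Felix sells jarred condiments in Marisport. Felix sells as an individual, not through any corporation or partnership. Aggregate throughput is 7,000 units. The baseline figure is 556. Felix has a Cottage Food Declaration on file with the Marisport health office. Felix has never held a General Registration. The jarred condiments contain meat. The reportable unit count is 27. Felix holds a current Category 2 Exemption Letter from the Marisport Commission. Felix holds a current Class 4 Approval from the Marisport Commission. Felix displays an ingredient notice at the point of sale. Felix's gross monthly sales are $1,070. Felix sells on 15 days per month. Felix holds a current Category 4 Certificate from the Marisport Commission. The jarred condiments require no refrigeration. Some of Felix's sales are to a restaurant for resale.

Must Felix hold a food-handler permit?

Exception (a) does not apply: the number of selling days per month is 15, not under 14.
Exception (b) is satisfied on its face — the baseline figure is 556, less than the 714 limit; the seller is a natural person. But: (e) operates against (b): the reportable unit count is 27, less than the 33 limit. (f), which would lift (e), is not triggered — the General Registration is not current. Exception (b) does not apply.
Exception (c) fails — aggregate throughput is 7,000 units, not under 6,890 units.
All of (d)'s requirements are met (the jarred condiments are shelf-stable; an ingredient notice is displayed). But: (g) is engaged — a current Class 4 Approval is held. (h) would limit (g) — the jarred condiments contain meat — but (i) sets (h) aside: (i) is triggered — a current Category 2 Exemption Letter is held. (j) would limit (i) — some sales are to a restaurant for resale — but (k) sets (j) aside: (k) operates against (j): a current Category 4 Certificate is held. Exception (d) does not apply.
None of the exceptions is available; § 11 applies in full.

Yes — Felix must hold a food-handler permit.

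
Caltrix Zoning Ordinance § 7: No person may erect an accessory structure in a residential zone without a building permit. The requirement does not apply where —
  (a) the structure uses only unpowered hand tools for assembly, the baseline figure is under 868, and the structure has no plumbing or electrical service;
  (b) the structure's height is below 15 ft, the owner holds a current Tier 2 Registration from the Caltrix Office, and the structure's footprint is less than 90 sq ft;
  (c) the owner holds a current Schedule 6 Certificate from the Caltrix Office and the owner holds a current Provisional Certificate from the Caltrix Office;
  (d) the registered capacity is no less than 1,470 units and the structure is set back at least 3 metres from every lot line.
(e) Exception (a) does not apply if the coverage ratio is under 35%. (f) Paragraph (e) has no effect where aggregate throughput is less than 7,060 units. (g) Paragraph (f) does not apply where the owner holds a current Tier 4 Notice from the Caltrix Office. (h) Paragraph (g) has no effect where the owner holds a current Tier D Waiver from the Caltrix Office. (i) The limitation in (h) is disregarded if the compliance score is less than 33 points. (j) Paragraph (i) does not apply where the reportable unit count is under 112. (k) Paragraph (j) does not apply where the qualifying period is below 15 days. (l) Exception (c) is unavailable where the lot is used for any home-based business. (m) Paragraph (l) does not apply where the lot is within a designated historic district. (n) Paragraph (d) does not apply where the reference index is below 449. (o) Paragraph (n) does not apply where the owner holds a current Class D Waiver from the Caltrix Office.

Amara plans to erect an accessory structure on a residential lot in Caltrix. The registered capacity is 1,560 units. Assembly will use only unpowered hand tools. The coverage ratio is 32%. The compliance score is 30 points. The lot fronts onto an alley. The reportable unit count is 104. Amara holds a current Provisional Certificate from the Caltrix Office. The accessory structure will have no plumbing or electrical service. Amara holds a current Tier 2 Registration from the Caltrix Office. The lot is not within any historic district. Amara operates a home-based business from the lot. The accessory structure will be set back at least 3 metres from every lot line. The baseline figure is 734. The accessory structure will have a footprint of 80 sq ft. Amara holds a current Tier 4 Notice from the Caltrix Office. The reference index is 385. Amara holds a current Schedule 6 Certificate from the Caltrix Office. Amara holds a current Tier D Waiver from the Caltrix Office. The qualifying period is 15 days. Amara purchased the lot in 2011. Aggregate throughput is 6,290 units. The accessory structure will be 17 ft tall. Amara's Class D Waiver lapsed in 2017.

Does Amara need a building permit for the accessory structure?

No — exception (a) applies; Amara does not need a building permit.

Exception (a)'s conditions are all satisfied: assembly uses only hand tools; the baseline figure is 734, under the 868 limit; there is no plumbing or electrical service. Considering the limiting provisions: (e) applies (the coverage ratio is 32%, under the 35% limit), but is overridden by (f): (f) applies — aggregate throughput is 6,290 units, less than the 7,060 units limit. (g) would limit (f) — a current Tier 4 Notice is held — but (h) sets (g) aside: (h) operates against (g): a current Tier D Waiver is held. (i) operates (the compliance score is 30 points, less than the 33 points limit), but is displaced by (j): (j) applies — the reportable unit count is 104, under the 112 limit. (k) is not triggered (the qualifying period is 15 days, not below 15 days), so (j) stands. Exception (a) stands.
Exception (b) requires that the structure's height is below 15 ft; but the structure's height is 17 ft, not below 15 ft, so (b) is unavailable.
Exception (c): a current Schedule 6 Certificate is held; a current Provisional Certificate is held — every condition holds. Turning to paragraphs (l)–(m): (l) operates against (c): a home-based business operates on the lot. (m), which would lift (l), is inapplicable — the lot is not in a historic district. So (c) is unavailable.
Exception (d): the registered capacity is 1,560 units, meeting the 1,470 units threshold; the setback is at least 3 m on every side — every condition holds. However, paragraphs (n)–(o) must be considered: (n) operates against (d): the reference index is 385, below the 449 limit. (o) is not engaged (no current Class D Waiver is held), so (n) stands. So (d) is unavailable.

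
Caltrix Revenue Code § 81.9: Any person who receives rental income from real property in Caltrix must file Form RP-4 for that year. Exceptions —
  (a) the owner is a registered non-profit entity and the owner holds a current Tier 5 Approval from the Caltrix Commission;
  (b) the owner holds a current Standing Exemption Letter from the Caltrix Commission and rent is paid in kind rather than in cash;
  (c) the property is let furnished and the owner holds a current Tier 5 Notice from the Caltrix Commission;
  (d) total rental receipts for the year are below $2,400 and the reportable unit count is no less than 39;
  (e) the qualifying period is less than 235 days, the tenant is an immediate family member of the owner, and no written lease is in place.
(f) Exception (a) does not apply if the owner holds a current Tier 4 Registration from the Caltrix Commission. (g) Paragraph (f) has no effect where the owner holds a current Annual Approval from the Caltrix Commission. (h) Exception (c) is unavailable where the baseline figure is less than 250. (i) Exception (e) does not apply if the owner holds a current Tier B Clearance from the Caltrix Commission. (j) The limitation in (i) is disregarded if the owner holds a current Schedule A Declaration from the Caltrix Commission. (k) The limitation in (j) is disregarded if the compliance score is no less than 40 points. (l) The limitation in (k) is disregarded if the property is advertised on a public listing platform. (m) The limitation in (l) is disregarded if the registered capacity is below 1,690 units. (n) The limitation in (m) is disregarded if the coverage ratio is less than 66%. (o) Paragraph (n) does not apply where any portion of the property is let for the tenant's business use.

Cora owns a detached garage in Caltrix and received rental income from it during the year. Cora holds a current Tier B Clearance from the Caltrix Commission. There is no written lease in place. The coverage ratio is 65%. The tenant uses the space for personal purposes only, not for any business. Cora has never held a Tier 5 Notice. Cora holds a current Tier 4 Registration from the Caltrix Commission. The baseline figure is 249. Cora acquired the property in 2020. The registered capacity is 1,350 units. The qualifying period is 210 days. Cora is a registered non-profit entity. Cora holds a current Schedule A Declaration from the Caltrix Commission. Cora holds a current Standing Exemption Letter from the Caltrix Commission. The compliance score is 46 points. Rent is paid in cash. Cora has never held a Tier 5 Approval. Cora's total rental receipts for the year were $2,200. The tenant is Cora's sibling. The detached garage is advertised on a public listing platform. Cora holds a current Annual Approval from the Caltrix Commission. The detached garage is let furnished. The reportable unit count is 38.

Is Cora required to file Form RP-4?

Exception (a) requires that the owner holds a current Tier 5 Approval from the Caltrix Commission; but no current Tier 5 Approval is held, so (a) is unavailable.
Exception (b) requires that rent is paid in kind rather than in cash; but rent is paid in cash, so (b) is unavailable.
Exception (c) does not apply: the Tier 5 Notice is not current.
Exception (d) does not apply: the reportable unit count is 38, short of 39.
All of (e)'s requirements are met (the qualifying period is 210 days, less than the 235 days limit; the tenant is an immediate family member; there is no written lease). Under paragraphs (i)–(o): (i) is engaged (a current Tier B Clearance is held), but is displaced by (j): (j) operates against (i): a current Schedule A Declaration is held. (k) operates (the compliance score is 46 points, meeting the 40 points threshold), but is itself disapplied by (l): (l) operates against (k): the property is publicly advertised. (m) applies (the registered capacity is 1,350 units, below the 1,690 units limit), but yields to (n): (n) operates — the coverage ratio is 65%, less than the 66% limit. (o), which would lift (n), is inapplicable — the space is used for personal purposes only. Exception (e) stands.

No — exception (e) applies; Cora is not required to file Form RP-4.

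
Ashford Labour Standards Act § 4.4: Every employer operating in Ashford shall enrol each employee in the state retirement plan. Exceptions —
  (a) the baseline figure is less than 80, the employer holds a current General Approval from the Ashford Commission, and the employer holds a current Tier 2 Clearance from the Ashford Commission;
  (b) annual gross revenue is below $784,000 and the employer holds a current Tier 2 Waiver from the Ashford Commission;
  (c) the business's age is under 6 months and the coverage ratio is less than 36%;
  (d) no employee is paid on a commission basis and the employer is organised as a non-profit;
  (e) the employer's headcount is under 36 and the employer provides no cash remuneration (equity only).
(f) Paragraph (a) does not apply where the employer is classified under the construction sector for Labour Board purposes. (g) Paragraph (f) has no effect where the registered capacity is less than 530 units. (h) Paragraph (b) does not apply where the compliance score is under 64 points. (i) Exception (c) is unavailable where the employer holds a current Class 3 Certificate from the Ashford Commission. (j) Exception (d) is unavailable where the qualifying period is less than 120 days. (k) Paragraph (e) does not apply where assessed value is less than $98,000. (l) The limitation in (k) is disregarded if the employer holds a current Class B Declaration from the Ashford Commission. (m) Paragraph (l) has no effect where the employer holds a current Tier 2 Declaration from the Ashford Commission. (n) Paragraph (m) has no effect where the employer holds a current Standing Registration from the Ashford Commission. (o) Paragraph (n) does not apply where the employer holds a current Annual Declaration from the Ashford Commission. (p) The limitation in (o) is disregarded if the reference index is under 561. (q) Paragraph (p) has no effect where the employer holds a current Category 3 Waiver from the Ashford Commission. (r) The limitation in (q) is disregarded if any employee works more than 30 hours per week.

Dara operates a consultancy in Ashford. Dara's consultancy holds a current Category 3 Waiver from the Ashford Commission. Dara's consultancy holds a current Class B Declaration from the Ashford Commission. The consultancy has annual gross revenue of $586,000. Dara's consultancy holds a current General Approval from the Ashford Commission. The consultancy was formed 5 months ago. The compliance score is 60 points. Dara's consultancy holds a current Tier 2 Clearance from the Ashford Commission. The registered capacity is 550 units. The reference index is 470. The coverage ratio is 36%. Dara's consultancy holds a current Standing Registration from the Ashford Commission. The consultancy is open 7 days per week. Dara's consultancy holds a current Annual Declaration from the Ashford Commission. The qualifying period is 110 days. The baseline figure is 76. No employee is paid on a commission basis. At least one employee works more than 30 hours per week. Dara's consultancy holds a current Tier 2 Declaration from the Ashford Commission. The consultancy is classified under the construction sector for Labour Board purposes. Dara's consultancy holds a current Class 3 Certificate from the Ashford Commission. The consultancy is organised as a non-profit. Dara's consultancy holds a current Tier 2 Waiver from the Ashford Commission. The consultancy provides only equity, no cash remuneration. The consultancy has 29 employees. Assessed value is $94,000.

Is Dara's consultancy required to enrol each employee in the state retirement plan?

No — exception (e) applies; Dara's consultancy is not required to enrol each employee in the state retirement plan.

Exception (a) is satisfied on its face — the baseline figure is 76, less than the 80 limit; a current General Approval is held; a current Tier 2 Clearance is held. But applying paragraphs (f)–(g): (f) is triggered — the consultancy is classified under the construction sector. (g) does not operate here (the registered capacity is 550 units, not less than 530 units), so (f) stands. So (a) is unavailable.
All of (b)'s requirements are met (annual gross revenue is $586,000, below the $784,000 limit; a current Tier 2 Waiver is held). But applying paragraph (h): (h) applies — the compliance score is 60 points, under the 64 points limit. (b) is therefore removed.
Exception (c) does not apply: the coverage ratio is 36%, not less than 36%.
All of (d)'s requirements are met (no employee is paid on commission; the employer is a non-profit). However, paragraph (j) must be considered: (j) operates — the qualifying period is 110 days, less than the 120 days limit. Exception (d) does not apply.
Exception (e): the employer's headcount is 29, under the 36 limit; remuneration is equity-only — every condition holds. Under paragraphs (k)–(r): (k) is engaged (assessed value is $94,000, less than the $98,000 limit), but is itself disapplied by (l): (l) is triggered — a current Class B Declaration is held. (m) would limit (l) — a current Tier 2 Declaration is held — but (n) sets (m) aside: (n) operates against (m): a current Standing Registration is held. (o) is engaged (a current Annual Declaration is held), but is overridden by (p): (p) operates against (o): the reference index is 470, under the 561 limit. (q) is engaged (a current Category 3 Waiver is held), but is set aside by (r): (r) operates against (q): at least one employee exceeds 30 hours/week. Exception (e) stands.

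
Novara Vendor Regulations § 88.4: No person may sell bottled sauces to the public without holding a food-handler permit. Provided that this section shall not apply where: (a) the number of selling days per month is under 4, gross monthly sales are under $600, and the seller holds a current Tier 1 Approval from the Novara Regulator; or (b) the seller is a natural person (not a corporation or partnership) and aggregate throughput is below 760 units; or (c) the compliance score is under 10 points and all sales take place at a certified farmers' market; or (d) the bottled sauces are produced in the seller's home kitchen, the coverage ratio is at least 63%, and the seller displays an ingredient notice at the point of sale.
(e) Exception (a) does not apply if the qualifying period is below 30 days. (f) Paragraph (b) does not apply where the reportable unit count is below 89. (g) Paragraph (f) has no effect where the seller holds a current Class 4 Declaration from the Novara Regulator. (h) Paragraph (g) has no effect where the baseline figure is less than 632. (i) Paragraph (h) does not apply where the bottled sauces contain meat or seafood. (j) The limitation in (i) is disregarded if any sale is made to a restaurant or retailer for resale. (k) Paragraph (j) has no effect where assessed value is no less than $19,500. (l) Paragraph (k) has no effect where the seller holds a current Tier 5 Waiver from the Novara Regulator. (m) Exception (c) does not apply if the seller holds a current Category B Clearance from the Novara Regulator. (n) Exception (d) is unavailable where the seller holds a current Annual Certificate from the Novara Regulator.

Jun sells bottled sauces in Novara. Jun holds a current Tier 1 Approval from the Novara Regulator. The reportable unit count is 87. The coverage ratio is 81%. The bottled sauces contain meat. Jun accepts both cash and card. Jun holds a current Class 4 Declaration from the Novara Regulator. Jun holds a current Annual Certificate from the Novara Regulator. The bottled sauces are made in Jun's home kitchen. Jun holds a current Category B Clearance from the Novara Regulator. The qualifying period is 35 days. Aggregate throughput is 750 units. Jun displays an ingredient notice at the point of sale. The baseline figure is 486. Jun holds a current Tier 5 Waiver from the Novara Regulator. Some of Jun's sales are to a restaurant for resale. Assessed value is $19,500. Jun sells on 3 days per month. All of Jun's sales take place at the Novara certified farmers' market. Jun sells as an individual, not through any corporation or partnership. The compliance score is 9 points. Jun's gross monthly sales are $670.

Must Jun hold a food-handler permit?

Exception (a) does not apply: gross monthly sales are $670, not under $600.
Exception (b)'s conditions are all satisfied: the seller is a natural person; aggregate throughput is 750 units, below the 760 units limit. But applying paragraphs (f)–(l): (f) operates against (b): the reportable unit count is 87, below the 89 limit. (g) applies (a current Class 4 Declaration is held), but is displaced by (h): (h) operates against (g): the baseline figure is 486, less than the 632 limit. (i) would limit (h) — the bottled sauces contain meat — but (j) sets (i) aside: (j) is engaged — some sales are to a restaurant for resale. (k) operates (assessed value is $19,500, meeting the $19,500 threshold), but is itself disapplied by (l): (l) operates against (k): a current Tier 5 Waiver is held. (b) is therefore removed.
Exception (c) is satisfied on its face — the compliance score is 9 points, under the 10 points limit; all sales are at a certified farmers' market. However, paragraph (m) must be considered: (m) operates against (c): a current Category B Clearance is held. Exception (c) does not apply.
All of (d)'s requirements are met (the bottled sauces are home-kitchen produced; the coverage ratio is 81%, meeting the 63% threshold; an ingredient notice is displayed). But applying paragraph (n): (n) operates against (d): a current Annual Certificate is held. Exception (d) does not apply.
None of the exceptions is available; § 88.4 applies in full.

Yes — Jun must hold a food-handler permit.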